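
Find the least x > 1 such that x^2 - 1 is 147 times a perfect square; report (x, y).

(x, y) = (97, 8)

First expand sqrt(147) as a continued fraction. With x_i = (sqrt(147) + m_i)/d_i and (m_0, d_0) = (0, 1): a_0 = floor(sqrt(147)) = 12, since 12^2 = 144 <= 147 < 169 = 13^2.
Iterate m_{i+1} = d_i*a_i - m_i, d_{i+1} = (147 - m_{i+1}^2)/d_i, a_{i+1} = floor((a_0 + m_{i+1})/d_{i+1}):
  m_1 = 1*12 - 0 = 12, d_1 = (147 - 12^2)/1 = 3/1 = 3, a_1 = floor((12 + 12)/3) = 8.
  m_2 = 3*8 - 12 = 12, d_2 = (147 - 12^2)/3 = 3/3 = 1, a_2 = floor((12 + 12)/1) = 24.
  m_3 = 1*24 - 12 = 12, d_3 = (147 - 12^2)/1 = 3/1 = 3: (m_3, d_3) = (m_1, d_1) = (12, 3), so from here the quotients repeat a_1, a_2; the period length is 2.
So sqrt(147) = [12; (8, 24)] with period length k = 2.
k is even, so the fundamental solution of x^2 - 147y^2 = 1 is (p_{k-1}, q_{k-1}) = (p_1, q_1); compute convergents through index 1.
Convergents (p_i = a_i*p_{i-1} + p_{i-2}, q_i = a_i*q_{i-1} + q_{i-2} with p_{-2}=0, p_{-1}=1, q_{-2}=1, q_{-1}=0):
  i=0: a_0=12, p_0 = 12*1 + 0 = 12, q_0 = 12*0 + 1 = 1.
  i=1: a_1=8, p_1 = 8*12 + 1 = 97, q_1 = 8*1 + 0 = 8.
Check: 97^2 - 147*8^2 = 9409 - 9408 = 1, so (x, y) = (97, 8) solves the equation, and by the theorem it is the least positive solution.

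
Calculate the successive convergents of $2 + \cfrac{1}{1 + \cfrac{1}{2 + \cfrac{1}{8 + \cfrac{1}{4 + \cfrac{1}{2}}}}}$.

Using the convergent recurrence p_i = a_i*p_{i-1} + p_{i-2}, q_i = a_i*q_{i-1} + q_{i-2} with p_{-2}=0, p_{-1}=1, q_{-2}=1, q_{-1}=0:
  i=0: a_0=2, p_0 = 2*1 + 0 = 2, q_0 = 2*0 + 1 = 1.
  i=1: a_1=1, p_1 = 1*2 + 1 = 3, q_1 = 1*1 + 0 = 1.
  i=2: a_2=2, p_2 = 2*3 + 2 = 8, q_2 = 2*1 + 1 = 3.
  i=3: a_3=8, p_3 = 8*8 + 3 = 67, q_3 = 8*3 + 1 = 25.
  i=4: a_4=4, p_4 = 4*67 + 8 = 276, q_4 = 4*25 + 3 = 103.
  i=5: a_5=2, p_5 = 2*276 + 67 = 619, q_5 = 2*103 + 25 = 231.

2/1, 3/1, 8/3, 67/25, 276/103, 619/231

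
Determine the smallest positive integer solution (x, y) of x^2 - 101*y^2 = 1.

First expand sqrt(101) as a continued fraction. With x_i = (sqrt(101) + m_i)/d_i and (m_0, d_0) = (0, 1): a_0 = floor(sqrt(101)) = 10, since 10^2 = 100 <= 101 < 121 = 11^2.
Iterate m_{i+1} = d_i*a_i - m_i, d_{i+1} = (101 - m_{i+1}^2)/d_i, a_{i+1} = floor((a_0 + m_{i+1})/d_{i+1}):
  m_1 = 1*10 - 0 = 10, d_1 = (101 - 10^2)/1 = 1/1 = 1, a_1 = floor((10 + 10)/1) = 20.
  m_2 = 1*20 - 10 = 10, d_2 = (101 - 10^2)/1 = 1/1 = 1: (m_2, d_2) = (m_1, d_1) = (10, 1), so from here the quotient a_1 repeats; the period length is 1.
So sqrt(101) = [10; (20)] with period length k = 1.
k is odd, so (p_{k-1}, q_{k-1}) only solves x^2 - 101y^2 = -1 and the fundamental solution of x^2 - 101y^2 = 1 is (p_{2k-1}, q_{2k-1}) = (p_1, q_1); compute convergents through index 1, running through the period twice.
Convergents (p_i = a_i*p_{i-1} + p_{i-2}, q_i = a_i*q_{i-1} + q_{i-2} with p_{-2}=0, p_{-1}=1, q_{-2}=1, q_{-1}=0):
  i=0: a_0=10, p_0 = 10*1 + 0 = 10, q_0 = 10*0 + 1 = 1.
  i=1: a_1=20, p_1 = 20*10 + 1 = 201, q_1 = 20*1 + 0 = 20.
Indeed p_0^2 - 101*q_0^2 = 100 - 101 = -1, not +1.
Check: 201^2 - 101*20^2 = 40401 - 40400 = 1, so (x, y) = (201, 20) solves the equation, and by the theorem it is the least positive solution.

(x, y) = (201, 20)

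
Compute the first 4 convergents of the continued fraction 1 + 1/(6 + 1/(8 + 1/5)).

1/1, 7/6, 57/49, 292/251

Using the convergent recurrence p_i = a_i*p_{i-1} + p_{i-2}, q_i = a_i*q_{i-1} + q_{i-2} with p_{-2}=0, p_{-1}=1, q_{-2}=1, q_{-1}=0:
  i=0: a_0=1, p_0 = 1*1 + 0 = 1, q_0 = 1*0 + 1 = 1.
  i=1: a_1=6, p_1 = 6*1 + 1 = 7, q_1 = 6*1 + 0 = 6.
  i=2: a_2=8, p_2 = 8*7 + 1 = 57, q_2 = 8*6 + 1 = 49.
  i=3: a_3=5, p_3 = 5*57 + 7 = 292, q_3 = 5*49 + 6 = 251.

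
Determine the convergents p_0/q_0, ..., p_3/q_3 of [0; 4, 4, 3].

Using the convergent recurrence p_i = a_i*p_{i-1} + p_{i-2}, q_i = a_i*q_{i-1} + q_{i-2} with p_{-2}=0, p_{-1}=1, q_{-2}=1, q_{-1}=0:
  i=0: a_0=0, p_0 = 0*1 + 0 = 0, q_0 = 0*0 + 1 = 1.
  i=1: a_1=4, p_1 = 4*0 + 1 = 1, q_1 = 4*1 + 0 = 4.
  i=2: a_2=4, p_2 = 4*1 + 0 = 4, q_2 = 4*4 + 1 = 17.
  i=3: a_3=3, p_3 = 3*4 + 1 = 13, q_3 = 3*17 + 4 = 55.

0/1, 1/4, 4/17, 13/55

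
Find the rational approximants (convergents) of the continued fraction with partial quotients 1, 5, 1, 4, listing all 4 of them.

1/1, 6/5, 7/6, 34/29

Using the convergent recurrence p_i = a_i*p_{i-1} + p_{i-2}, q_i = a_i*q_{i-1} + q_{i-2} with p_{-2}=0, p_{-1}=1, q_{-2}=1, q_{-1}=0:
  i=0: a_0=1, p_0 = 1*1 + 0 = 1, q_0 = 1*0 + 1 = 1.
  i=1: a_1=5, p_1 = 5*1 + 1 = 6, q_1 = 5*1 + 0 = 5.
  i=2: a_2=1, p_2 = 1*6 + 1 = 7, q_2 = 1*5 + 1 = 6.
  i=3: a_3=4, p_3 = 4*7 + 6 = 34, q_3 = 4*6 + 5 = 29.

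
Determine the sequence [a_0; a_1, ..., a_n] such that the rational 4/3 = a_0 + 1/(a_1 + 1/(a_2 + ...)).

[1; 3]

Run the Euclidean algorithm on 4 and 3; the successive quotients are the partial quotients a_0, a_1, ... (each step inverts the fractional part left over by the previous one):
  4 = 1*3 + 1, so a_0 = 1.
  3 = 3*1 + 0, so a_1 = 3.
The remainder reaches 0 after 2 divisions, so the expansion has 2 partial quotients, read off in order.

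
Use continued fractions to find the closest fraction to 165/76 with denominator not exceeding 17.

Expand x = 165/76 as a continued fraction with the Euclidean algorithm:
  165 = 2*76 + 13, so a_0 = 2.
  76 = 5*13 + 11, so a_1 = 5.
  13 = 1*11 + 2, so a_2 = 1.
  11 = 5*2 + 1, so a_3 = 5.
  2 = 2*1 + 0, so a_4 = 2.
so x = [2; 5, 1, 5, 2].
Convergents (p_i = a_i*p_{i-1} + p_{i-2}, q_i = a_i*q_{i-1} + q_{i-2} with p_{-2}=0, p_{-1}=1, q_{-2}=1, q_{-1}=0), until the denominator exceeds 17:
  i=0: a_0=2, p_0 = 2*1 + 0 = 2, q_0 = 2*0 + 1 = 1.
  i=1: a_1=5, p_1 = 5*2 + 1 = 11, q_1 = 5*1 + 0 = 5.
  i=2: a_2=1, p_2 = 1*11 + 2 = 13, q_2 = 1*5 + 1 = 6.
  i=3: a_3=5, p_3 = 5*13 + 11 = 76, q_3 = 5*6 + 5 = 35.
q_3 = 35 > 17, so the last convergent with denominator <= 17 is p_2/q_2 = 13/6.
The closest fraction with denominator <= 17 is either p_2/q_2 or the intermediate fraction (k*p_2 + p_1)/(k*q_2 + q_1) with the largest k >= 1 whose denominator stays <= 17; these approach x as k grows, and every other convergent or intermediate fraction in range is farther away.
Largest k: floor((17 - q_1)/q_2) = floor((17 - 5)/6) = 2.
That gives (2*13 + 11)/(2*6 + 5) = 37/17.
Compare the errors: |x - 13/6| = |165*6 - 13*76|/(76*6) = 2/456, and |x - 37/17| = |165*17 - 37*76|/(76*17) = 7/1292.
Cross-multiplying, 2*1292 = 2584 < 3192 = 7*456, so 2/456 is smaller: the convergent 13/6 is closer to x than 37/17.

13/6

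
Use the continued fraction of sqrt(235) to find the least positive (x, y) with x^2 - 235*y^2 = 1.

First expand sqrt(235) as a continued fraction. With x_i = (sqrt(235) + m_i)/d_i and (m_0, d_0) = (0, 1): a_0 = floor(sqrt(235)) = 15, since 15^2 = 225 <= 235 < 256 = 16^2.
Iterate m_{i+1} = d_i*a_i - m_i, d_{i+1} = (235 - m_{i+1}^2)/d_i, a_{i+1} = floor((a_0 + m_{i+1})/d_{i+1}):
  m_1 = 1*15 - 0 = 15, d_1 = (235 - 15^2)/1 = 10/1 = 10, a_1 = floor((15 + 15)/10) = 3.
  m_2 = 10*3 - 15 = 15, d_2 = (235 - 15^2)/10 = 10/10 = 1, a_2 = floor((15 + 15)/1) = 30.
  m_3 = 1*30 - 15 = 15, d_3 = (235 - 15^2)/1 = 10/1 = 10: (m_3, d_3) = (m_1, d_1) = (15, 10), so from here the quotients repeat a_1, a_2; the period length is 2.
So sqrt(235) = [15; (3, 30)] with period length k = 2.
k is even, so the fundamental solution of x^2 - 235y^2 = 1 is (p_{k-1}, q_{k-1}) = (p_1, q_1); compute convergents through index 1.
Convergents (p_i = a_i*p_{i-1} + p_{i-2}, q_i = a_i*q_{i-1} + q_{i-2} with p_{-2}=0, p_{-1}=1, q_{-2}=1, q_{-1}=0):
  i=0: a_0=15, p_0 = 15*1 + 0 = 15, q_0 = 15*0 + 1 = 1.
  i=1: a_1=3, p_1 = 3*15 + 1 = 46, q_1 = 3*1 + 0 = 3.
Check: 46^2 - 235*3^2 = 2116 - 2115 = 1, so (x, y) = (46, 3) solves the equation, and by the theorem it is the least positive solution.

(x, y) = (46, 3)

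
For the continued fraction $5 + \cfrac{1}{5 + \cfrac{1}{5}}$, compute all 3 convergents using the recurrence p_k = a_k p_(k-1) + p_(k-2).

5/1, 26/5, 135/26

Using the convergent recurrence p_i = a_i*p_{i-1} + p_{i-2}, q_i = a_i*q_{i-1} + q_{i-2} with p_{-2}=0, p_{-1}=1, q_{-2}=1, q_{-1}=0:
  i=0: a_0=5, p_0 = 5*1 + 0 = 5, q_0 = 5*0 + 1 = 1.
  i=1: a_1=5, p_1 = 5*5 + 1 = 26, q_1 = 5*1 + 0 = 5.
  i=2: a_2=5, p_2 = 5*26 + 5 = 135, q_2 = 5*5 + 1 = 26.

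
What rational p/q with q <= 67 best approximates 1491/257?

383/66

Expand x = 1491/257 as a continued fraction with the Euclidean algorithm:
  1491 = 5*257 + 206, so a_0 = 5.
  257 = 1*206 + 51, so a_1 = 1.
  206 = 4*51 + 2, so a_2 = 4.
  51 = 25*2 + 1, so a_3 = 25.
  2 = 2*1 + 0, so a_4 = 2.
so x = [5; 1, 4, 25, 2].
Convergents (p_i = a_i*p_{i-1} + p_{i-2}, q_i = a_i*q_{i-1} + q_{i-2} with p_{-2}=0, p_{-1}=1, q_{-2}=1, q_{-1}=0), until the denominator exceeds 67:
  i=0: a_0=5, p_0 = 5*1 + 0 = 5, q_0 = 5*0 + 1 = 1.
  i=1: a_1=1, p_1 = 1*5 + 1 = 6, q_1 = 1*1 + 0 = 1.
  i=2: a_2=4, p_2 = 4*6 + 5 = 29, q_2 = 4*1 + 1 = 5.
  i=3: a_3=25, p_3 = 25*29 + 6 = 731, q_3 = 25*5 + 1 = 126.
q_3 = 126 > 67, so the last convergent with denominator <= 67 is p_2/q_2 = 29/5.
The closest fraction with denominator <= 67 is either p_2/q_2 or the intermediate fraction (k*p_2 + p_1)/(k*q_2 + q_1) with the largest k >= 1 whose denominator stays <= 67; these approach x as k grows, and every other convergent or intermediate fraction in range is farther away.
Largest k: floor((67 - q_1)/q_2) = floor((67 - 1)/5) = 13.
That gives (13*29 + 6)/(13*5 + 1) = 383/66.
Compare the errors: |x - 29/5| = |1491*5 - 29*257|/(257*5) = 2/1285, and |x - 383/66| = |1491*66 - 383*257|/(257*66) = 25/16962.
Cross-multiplying, 25*1285 = 32125 < 33924 = 2*16962, so 25/16962 is smaller: the intermediate fraction 383/66 is closer to x than 29/5.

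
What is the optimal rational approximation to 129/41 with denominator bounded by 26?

Expand x = 129/41 as a continued fraction with the Euclidean algorithm:
  129 = 3*41 + 6, so a_0 = 3.
  41 = 6*6 + 5, so a_1 = 6.
  6 = 1*5 + 1, so a_2 = 1.
  5 = 5*1 + 0, so a_3 = 5.
so x = [3; 6, 1, 5].
Convergents (p_i = a_i*p_{i-1} + p_{i-2}, q_i = a_i*q_{i-1} + q_{i-2} with p_{-2}=0, p_{-1}=1, q_{-2}=1, q_{-1}=0), until the denominator exceeds 26:
  i=0: a_0=3, p_0 = 3*1 + 0 = 3, q_0 = 3*0 + 1 = 1.
  i=1: a_1=6, p_1 = 6*3 + 1 = 19, q_1 = 6*1 + 0 = 6.
  i=2: a_2=1, p_2 = 1*19 + 3 = 22, q_2 = 1*6 + 1 = 7.
  i=3: a_3=5, p_3 = 5*22 + 19 = 129, q_3 = 5*7 + 6 = 41.
q_3 = 41 > 26, so the last convergent with denominator <= 26 is p_2/q_2 = 22/7.
The closest fraction with denominator <= 26 is either p_2/q_2 or the intermediate fraction (k*p_2 + p_1)/(k*q_2 + q_1) with the largest k >= 1 whose denominator stays <= 26; these approach x as k grows, and every other convergent or intermediate fraction in range is farther away.
Largest k: floor((26 - q_1)/q_2) = floor((26 - 6)/7) = 2.
That gives (2*22 + 19)/(2*7 + 6) = 63/20.
Compare the errors: |x - 22/7| = |129*7 - 22*41|/(41*7) = 1/287, and |x - 63/20| = |129*20 - 63*41|/(41*20) = 3/820.
Cross-multiplying, 1*820 = 820 < 861 = 3*287, so 1/287 is smaller: the convergent 22/7 is closer to x than 63/20.

22/7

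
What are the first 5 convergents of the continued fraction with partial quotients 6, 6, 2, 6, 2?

Using the convergent recurrence p_i = a_i*p_{i-1} + p_{i-2}, q_i = a_i*q_{i-1} + q_{i-2} with p_{-2}=0, p_{-1}=1, q_{-2}=1, q_{-1}=0:
  i=0: a_0=6, p_0 = 6*1 + 0 = 6, q_0 = 6*0 + 1 = 1.
  i=1: a_1=6, p_1 = 6*6 + 1 = 37, q_1 = 6*1 + 0 = 6.
  i=2: a_2=2, p_2 = 2*37 + 6 = 80, q_2 = 2*6 + 1 = 13.
  i=3: a_3=6, p_3 = 6*80 + 37 = 517, q_3 = 6*13 + 6 = 84.
  i=4: a_4=2, p_4 = 2*517 + 80 = 1114, q_4 = 2*84 + 13 = 181.

6/1, 37/6, 80/13, 517/84, 1114/181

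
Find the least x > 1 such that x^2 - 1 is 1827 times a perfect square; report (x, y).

First expand sqrt(1827) as a continued fraction. With x_i = (sqrt(1827) + m_i)/d_i and (m_0, d_0) = (0, 1): a_0 = floor(sqrt(1827)) = 42, since 42^2 = 1764 <= 1827 < 1849 = 43^2.
Iterate m_{i+1} = d_i*a_i - m_i, d_{i+1} = (1827 - m_{i+1}^2)/d_i, a_{i+1} = floor((a_0 + m_{i+1})/d_{i+1}):
  m_1 = 1*42 - 0 = 42, d_1 = (1827 - 42^2)/1 = 63/1 = 63, a_1 = floor((42 + 42)/63) = 1.
  m_2 = 63*1 - 42 = 21, d_2 = (1827 - 21^2)/63 = 1386/63 = 22, a_2 = floor((42 + 21)/22) = 2.
  m_3 = 22*2 - 21 = 23, d_3 = (1827 - 23^2)/22 = 1298/22 = 59, a_3 = floor((42 + 23)/59) = 1.
  m_4 = 59*1 - 23 = 36, d_4 = (1827 - 36^2)/59 = 531/59 = 9, a_4 = floor((42 + 36)/9) = 8.
  m_5 = 9*8 - 36 = 36, d_5 = (1827 - 36^2)/9 = 531/9 = 59, a_5 = floor((42 + 36)/59) = 1.
  m_6 = 59*1 - 36 = 23, d_6 = (1827 - 23^2)/59 = 1298/59 = 22, a_6 = floor((42 + 23)/22) = 2.
  m_7 = 22*2 - 23 = 21, d_7 = (1827 - 21^2)/22 = 1386/22 = 63, a_7 = floor((42 + 21)/63) = 1.
  m_8 = 63*1 - 21 = 42, d_8 = (1827 - 42^2)/63 = 63/63 = 1, a_8 = floor((42 + 42)/1) = 84.
  m_9 = 1*84 - 42 = 42, d_9 = (1827 - 42^2)/1 = 63/1 = 63: (m_9, d_9) = (m_1, d_1) = (42, 63), so from here the quotients repeat a_1, ..., a_8; the period length is 8.
So sqrt(1827) = [42; (1, 2, 1, 8, 1, 2, 1, 84)] with period length k = 8.
k is even, so the fundamental solution of x^2 - 1827y^2 = 1 is (p_{k-1}, q_{k-1}) = (p_7, q_7); compute convergents through index 7.
Convergents (p_i = a_i*p_{i-1} + p_{i-2}, q_i = a_i*q_{i-1} + q_{i-2} with p_{-2}=0, p_{-1}=1, q_{-2}=1, q_{-1}=0):
  i=0: a_0=42, p_0 = 42*1 + 0 = 42, q_0 = 42*0 + 1 = 1.
  i=1: a_1=1, p_1 = 1*42 + 1 = 43, q_1 = 1*1 + 0 = 1.
  i=2: a_2=2, p_2 = 2*43 + 42 = 128, q_2 = 2*1 + 1 = 3.
  i=3: a_3=1, p_3 = 1*128 + 43 = 171, q_3 = 1*3 + 1 = 4.
  i=4: a_4=8, p_4 = 8*171 + 128 = 1496, q_4 = 8*4 + 3 = 35.
  i=5: a_5=1, p_5 = 1*1496 + 171 = 1667, q_5 = 1*35 + 4 = 39.
  i=6: a_6=2, p_6 = 2*1667 + 1496 = 4830, q_6 = 2*39 + 35 = 113.
  i=7: a_7=1, p_7 = 1*4830 + 1667 = 6497, q_7 = 1*113 + 39 = 152.
Check: 6497^2 - 1827*152^2 = 42211009 - 42211008 = 1, so (x, y) = (6497, 152) solves the equation, and by the theorem it is the least positive solution.

(x, y) = (6497, 152)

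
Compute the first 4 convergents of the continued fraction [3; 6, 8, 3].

3/1, 19/6, 155/49, 484/153

Using the convergent recurrence p_i = a_i*p_{i-1} + p_{i-2}, q_i = a_i*q_{i-1} + q_{i-2} with p_{-2}=0, p_{-1}=1, q_{-2}=1, q_{-1}=0:
  i=0: a_0=3, p_0 = 3*1 + 0 = 3, q_0 = 3*0 + 1 = 1.
  i=1: a_1=6, p_1 = 6*3 + 1 = 19, q_1 = 6*1 + 0 = 6.
  i=2: a_2=8, p_2 = 8*19 + 3 = 155, q_2 = 8*6 + 1 = 49.
  i=3: a_3=3, p_3 = 3*155 + 19 = 484, q_3 = 3*49 + 6 = 153.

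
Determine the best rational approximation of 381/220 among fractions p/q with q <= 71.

Expand x = 381/220 as a continued fraction with the Euclidean algorithm:
  381 = 1*220 + 161, so a_0 = 1.
  220 = 1*161 + 59, so a_1 = 1.
  161 = 2*59 + 43, so a_2 = 2.
  59 = 1*43 + 16, so a_3 = 1.
  43 = 2*16 + 11, so a_4 = 2.
  16 = 1*11 + 5, so a_5 = 1.
  11 = 2*5 + 1, so a_6 = 2.
  5 = 5*1 + 0, so a_7 = 5.
so x = [1; 1, 2, 1, 2, 1, 2, 5].
Convergents (p_i = a_i*p_{i-1} + p_{i-2}, q_i = a_i*q_{i-1} + q_{i-2} with p_{-2}=0, p_{-1}=1, q_{-2}=1, q_{-1}=0), until the denominator exceeds 71:
  i=0: a_0=1, p_0 = 1*1 + 0 = 1, q_0 = 1*0 + 1 = 1.
  i=1: a_1=1, p_1 = 1*1 + 1 = 2, q_1 = 1*1 + 0 = 1.
  i=2: a_2=2, p_2 = 2*2 + 1 = 5, q_2 = 2*1 + 1 = 3.
  i=3: a_3=1, p_3 = 1*5 + 2 = 7, q_3 = 1*3 + 1 = 4.
  i=4: a_4=2, p_4 = 2*7 + 5 = 19, q_4 = 2*4 + 3 = 11.
  i=5: a_5=1, p_5 = 1*19 + 7 = 26, q_5 = 1*11 + 4 = 15.
  i=6: a_6=2, p_6 = 2*26 + 19 = 71, q_6 = 2*15 + 11 = 41.
  i=7: a_7=5, p_7 = 5*71 + 26 = 381, q_7 = 5*41 + 15 = 220.
q_7 = 220 > 71, so the last convergent with denominator <= 71 is p_6/q_6 = 71/41.
The closest fraction with denominator <= 71 is either p_6/q_6 or the intermediate fraction (k*p_6 + p_5)/(k*q_6 + q_5) with the largest k >= 1 whose denominator stays <= 71; these approach x as k grows, and every other convergent or intermediate fraction in range is farther away.
Largest k: floor((71 - q_5)/q_6) = floor((71 - 15)/41) = 1.
That gives (1*71 + 26)/(1*41 + 15) = 97/56.
Compare the errors: |x - 71/41| = |381*41 - 71*220|/(220*41) = 1/9020, and |x - 97/56| = |381*56 - 97*220|/(220*56) = 4/12320.
Cross-multiplying, 1*12320 = 12320 < 36080 = 4*9020, so 1/9020 is smaller: the convergent 71/41 is closer to x than 97/56.

71/41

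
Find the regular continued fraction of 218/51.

Run the Euclidean algorithm on 218 and 51; the successive quotients are the partial quotients a_0, a_1, ... (each step inverts the fractional part left over by the previous one):
  218 = 4*51 + 14, so a_0 = 4.
  51 = 3*14 + 9, so a_1 = 3.
  14 = 1*9 + 5, so a_2 = 1.
  9 = 1*5 + 4, so a_3 = 1.
  5 = 1*4 + 1, so a_4 = 1.
  4 = 4*1 + 0, so a_5 = 4.
The remainder reaches 0 after 6 divisions, so the expansion has 6 partial quotients, read off in order.

[4; 3, 1, 1, 1, 4]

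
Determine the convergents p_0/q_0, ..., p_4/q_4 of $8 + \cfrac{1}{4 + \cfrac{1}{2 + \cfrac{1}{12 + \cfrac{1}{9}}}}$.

Using the convergent recurrence p_i = a_i*p_{i-1} + p_{i-2}, q_i = a_i*q_{i-1} + q_{i-2} with p_{-2}=0, p_{-1}=1, q_{-2}=1, q_{-1}=0:
  i=0: a_0=8, p_0 = 8*1 + 0 = 8, q_0 = 8*0 + 1 = 1.
  i=1: a_1=4, p_1 = 4*8 + 1 = 33, q_1 = 4*1 + 0 = 4.
  i=2: a_2=2, p_2 = 2*33 + 8 = 74, q_2 = 2*4 + 1 = 9.
  i=3: a_3=12, p_3 = 12*74 + 33 = 921, q_3 = 12*9 + 4 = 112.
  i=4: a_4=9, p_4 = 9*921 + 74 = 8363, q_4 = 9*112 + 9 = 1017.

8/1, 33/4, 74/9, 921/112, 8363/1017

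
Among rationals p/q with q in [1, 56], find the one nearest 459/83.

271/49

Expand x = 459/83 as a continued fraction with the Euclidean algorithm:
  459 = 5*83 + 44, so a_0 = 5.
  83 = 1*44 + 39, so a_1 = 1.
  44 = 1*39 + 5, so a_2 = 1.
  39 = 7*5 + 4, so a_3 = 7.
  5 = 1*4 + 1, so a_4 = 1.
  4 = 4*1 + 0, so a_5 = 4.
so x = [5; 1, 1, 7, 1, 4].
Convergents (p_i = a_i*p_{i-1} + p_{i-2}, q_i = a_i*q_{i-1} + q_{i-2} with p_{-2}=0, p_{-1}=1, q_{-2}=1, q_{-1}=0), until the denominator exceeds 56:
  i=0: a_0=5, p_0 = 5*1 + 0 = 5, q_0 = 5*0 + 1 = 1.
  i=1: a_1=1, p_1 = 1*5 + 1 = 6, q_1 = 1*1 + 0 = 1.
  i=2: a_2=1, p_2 = 1*6 + 5 = 11, q_2 = 1*1 + 1 = 2.
  i=3: a_3=7, p_3 = 7*11 + 6 = 83, q_3 = 7*2 + 1 = 15.
  i=4: a_4=1, p_4 = 1*83 + 11 = 94, q_4 = 1*15 + 2 = 17.
  i=5: a_5=4, p_5 = 4*94 + 83 = 459, q_5 = 4*17 + 15 = 83.
q_5 = 83 > 56, so the last convergent with denominator <= 56 is p_4/q_4 = 94/17.
The closest fraction with denominator <= 56 is either p_4/q_4 or the intermediate fraction (k*p_4 + p_3)/(k*q_4 + q_3) with the largest k >= 1 whose denominator stays <= 56; these approach x as k grows, and every other convergent or intermediate fraction in range is farther away.
Largest k: floor((56 - q_3)/q_4) = floor((56 - 15)/17) = 2.
That gives (2*94 + 83)/(2*17 + 15) = 271/49.
Compare the errors: |x - 94/17| = |459*17 - 94*83|/(83*17) = 1/1411, and |x - 271/49| = |459*49 - 271*83|/(83*49) = 2/4067.
Cross-multiplying, 2*1411 = 2822 < 4067 = 1*4067, so 2/4067 is smaller: the intermediate fraction 271/49 is closer to x than 94/17.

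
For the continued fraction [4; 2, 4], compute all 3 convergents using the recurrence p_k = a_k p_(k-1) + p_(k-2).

Using the convergent recurrence p_i = a_i*p_{i-1} + p_{i-2}, q_i = a_i*q_{i-1} + q_{i-2} with p_{-2}=0, p_{-1}=1, q_{-2}=1, q_{-1}=0:
  i=0: a_0=4, p_0 = 4*1 + 0 = 4, q_0 = 4*0 + 1 = 1.
  i=1: a_1=2, p_1 = 2*4 + 1 = 9, q_1 = 2*1 + 0 = 2.
  i=2: a_2=4, p_2 = 4*9 + 4 = 40, q_2 = 4*2 + 1 = 9.

4/1, 9/2, 40/9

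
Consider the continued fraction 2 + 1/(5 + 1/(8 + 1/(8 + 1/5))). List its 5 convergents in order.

2/1, 11/5, 90/41, 731/333, 3745/1706

Using the convergent recurrence p_i = a_i*p_{i-1} + p_{i-2}, q_i = a_i*q_{i-1} + q_{i-2} with p_{-2}=0, p_{-1}=1, q_{-2}=1, q_{-1}=0:
  i=0: a_0=2, p_0 = 2*1 + 0 = 2, q_0 = 2*0 + 1 = 1.
  i=1: a_1=5, p_1 = 5*2 + 1 = 11, q_1 = 5*1 + 0 = 5.
  i=2: a_2=8, p_2 = 8*11 + 2 = 90, q_2 = 8*5 + 1 = 41.
  i=3: a_3=8, p_3 = 8*90 + 11 = 731, q_3 = 8*41 + 5 = 333.
  i=4: a_4=5, p_4 = 5*731 + 90 = 3745, q_4 = 5*333 + 41 = 1706.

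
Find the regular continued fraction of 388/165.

[2; 2, 1, 5, 2, 4]

Run the Euclidean algorithm on 388 and 165; the successive quotients are the partial quotients a_0, a_1, ... (each step inverts the fractional part left over by the previous one):
  388 = 2*165 + 58, so a_0 = 2.
  165 = 2*58 + 49, so a_1 = 2.
  58 = 1*49 + 9, so a_2 = 1.
  49 = 5*9 + 4, so a_3 = 5.
  9 = 2*4 + 1, so a_4 = 2.
  4 = 4*1 + 0, so a_5 = 4.
The remainder reaches 0 after 6 divisions, so the expansion has 6 partial quotients, read off in order.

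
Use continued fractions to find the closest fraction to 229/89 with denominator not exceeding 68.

175/68

Expand x = 229/89 as a continued fraction with the Euclidean algorithm:
  229 = 2*89 + 51, so a_0 = 2.
  89 = 1*51 + 38, so a_1 = 1.
  51 = 1*38 + 13, so a_2 = 1.
  38 = 2*13 + 12, so a_3 = 2.
  13 = 1*12 + 1, so a_4 = 1.
  12 = 12*1 + 0, so a_5 = 12.
so x = [2; 1, 1, 2, 1, 12].
Convergents (p_i = a_i*p_{i-1} + p_{i-2}, q_i = a_i*q_{i-1} + q_{i-2} with p_{-2}=0, p_{-1}=1, q_{-2}=1, q_{-1}=0), until the denominator exceeds 68:
  i=0: a_0=2, p_0 = 2*1 + 0 = 2, q_0 = 2*0 + 1 = 1.
  i=1: a_1=1, p_1 = 1*2 + 1 = 3, q_1 = 1*1 + 0 = 1.
  i=2: a_2=1, p_2 = 1*3 + 2 = 5, q_2 = 1*1 + 1 = 2.
  i=3: a_3=2, p_3 = 2*5 + 3 = 13, q_3 = 2*2 + 1 = 5.
  i=4: a_4=1, p_4 = 1*13 + 5 = 18, q_4 = 1*5 + 2 = 7.
  i=5: a_5=12, p_5 = 12*18 + 13 = 229, q_5 = 12*7 + 5 = 89.
q_5 = 89 > 68, so the last convergent with denominator <= 68 is p_4/q_4 = 18/7.
The closest fraction with denominator <= 68 is either p_4/q_4 or the intermediate fraction (k*p_4 + p_3)/(k*q_4 + q_3) with the largest k >= 1 whose denominator stays <= 68; these approach x as k grows, and every other convergent or intermediate fraction in range is farther away.
Largest k: floor((68 - q_3)/q_4) = floor((68 - 5)/7) = 9.
That gives (9*18 + 13)/(9*7 + 5) = 175/68.
Compare the errors: |x - 18/7| = |229*7 - 18*89|/(89*7) = 1/623, and |x - 175/68| = |229*68 - 175*89|/(89*68) = 3/6052.
Cross-multiplying, 3*623 = 1869 < 6052 = 1*6052, so 3/6052 is smaller: the intermediate fraction 175/68 is closer to x than 18/7.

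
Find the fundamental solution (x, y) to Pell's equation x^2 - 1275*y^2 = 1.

First expand sqrt(1275) as a continued fraction. With x_i = (sqrt(1275) + m_i)/d_i and (m_0, d_0) = (0, 1): a_0 = floor(sqrt(1275)) = 35, since 35^2 = 1225 <= 1275 < 1296 = 36^2.
Iterate m_{i+1} = d_i*a_i - m_i, d_{i+1} = (1275 - m_{i+1}^2)/d_i, a_{i+1} = floor((a_0 + m_{i+1})/d_{i+1}):
  m_1 = 1*35 - 0 = 35, d_1 = (1275 - 35^2)/1 = 50/1 = 50, a_1 = floor((35 + 35)/50) = 1.
  m_2 = 50*1 - 35 = 15, d_2 = (1275 - 15^2)/50 = 1050/50 = 21, a_2 = floor((35 + 15)/21) = 2.
  m_3 = 21*2 - 15 = 27, d_3 = (1275 - 27^2)/21 = 546/21 = 26, a_3 = floor((35 + 27)/26) = 2.
  m_4 = 26*2 - 27 = 25, d_4 = (1275 - 25^2)/26 = 650/26 = 25, a_4 = floor((35 + 25)/25) = 2.
  m_5 = 25*2 - 25 = 25, d_5 = (1275 - 25^2)/25 = 650/25 = 26, a_5 = floor((35 + 25)/26) = 2.
  m_6 = 26*2 - 25 = 27, d_6 = (1275 - 27^2)/26 = 546/26 = 21, a_6 = floor((35 + 27)/21) = 2.
  m_7 = 21*2 - 27 = 15, d_7 = (1275 - 15^2)/21 = 1050/21 = 50, a_7 = floor((35 + 15)/50) = 1.
  m_8 = 50*1 - 15 = 35, d_8 = (1275 - 35^2)/50 = 50/50 = 1, a_8 = floor((35 + 35)/1) = 70.
  m_9 = 1*70 - 35 = 35, d_9 = (1275 - 35^2)/1 = 50/1 = 50: (m_9, d_9) = (m_1, d_1) = (35, 50), so from here the quotients repeat a_1, ..., a_8; the period length is 8.
So sqrt(1275) = [35; (1, 2, 2, 2, 2, 2, 1, 70)] with period length k = 8.
k is even, so the fundamental solution of x^2 - 1275y^2 = 1 is (p_{k-1}, q_{k-1}) = (p_7, q_7); compute convergents through index 7.
Convergents (p_i = a_i*p_{i-1} + p_{i-2}, q_i = a_i*q_{i-1} + q_{i-2} with p_{-2}=0, p_{-1}=1, q_{-2}=1, q_{-1}=0):
  i=0: a_0=35, p_0 = 35*1 + 0 = 35, q_0 = 35*0 + 1 = 1.
  i=1: a_1=1, p_1 = 1*35 + 1 = 36, q_1 = 1*1 + 0 = 1.
  i=2: a_2=2, p_2 = 2*36 + 35 = 107, q_2 = 2*1 + 1 = 3.
  i=3: a_3=2, p_3 = 2*107 + 36 = 250, q_3 = 2*3 + 1 = 7.
  i=4: a_4=2, p_4 = 2*250 + 107 = 607, q_4 = 2*7 + 3 = 17.
  i=5: a_5=2, p_5 = 2*607 + 250 = 1464, q_5 = 2*17 + 7 = 41.
  i=6: a_6=2, p_6 = 2*1464 + 607 = 3535, q_6 = 2*41 + 17 = 99.
  i=7: a_7=1, p_7 = 1*3535 + 1464 = 4999, q_7 = 1*99 + 41 = 140.
Check: 4999^2 - 1275*140^2 = 24990001 - 24990000 = 1, so (x, y) = (4999, 140) solves the equation, and by the theorem it is the least positive solution.

(x, y) = (4999, 140)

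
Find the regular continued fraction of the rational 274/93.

Run the Euclidean algorithm on 274 and 93; the successive quotients are the partial quotients a_0, a_1, ... (each step inverts the fractional part left over by the previous one):
  274 = 2*93 + 88, so a_0 = 2.
  93 = 1*88 + 5, so a_1 = 1.
  88 = 17*5 + 3, so a_2 = 17.
  5 = 1*3 + 2, so a_3 = 1.
  3 = 1*2 + 1, so a_4 = 1.
  2 = 2*1 + 0, so a_5 = 2.
The remainder reaches 0 after 6 divisions, so the expansion has 6 partial quotients, read off in order.

[2; 1, 17, 1, 1, 2]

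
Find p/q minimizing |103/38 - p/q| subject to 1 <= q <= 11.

Expand x = 103/38 as a continued fraction with the Euclidean algorithm:
  103 = 2*38 + 27, so a_0 = 2.
  38 = 1*27 + 11, so a_1 = 1.
  27 = 2*11 + 5, so a_2 = 2.
  11 = 2*5 + 1, so a_3 = 2.
  5 = 5*1 + 0, so a_4 = 5.
so x = [2; 1, 2, 2, 5].
Convergents (p_i = a_i*p_{i-1} + p_{i-2}, q_i = a_i*q_{i-1} + q_{i-2} with p_{-2}=0, p_{-1}=1, q_{-2}=1, q_{-1}=0), until the denominator exceeds 11:
  i=0: a_0=2, p_0 = 2*1 + 0 = 2, q_0 = 2*0 + 1 = 1.
  i=1: a_1=1, p_1 = 1*2 + 1 = 3, q_1 = 1*1 + 0 = 1.
  i=2: a_2=2, p_2 = 2*3 + 2 = 8, q_2 = 2*1 + 1 = 3.
  i=3: a_3=2, p_3 = 2*8 + 3 = 19, q_3 = 2*3 + 1 = 7.
  i=4: a_4=5, p_4 = 5*19 + 8 = 103, q_4 = 5*7 + 3 = 38.
q_4 = 38 > 11, so the last convergent with denominator <= 11 is p_3/q_3 = 19/7.
The closest fraction with denominator <= 11 is either p_3/q_3 or the intermediate fraction (k*p_3 + p_2)/(k*q_3 + q_2) with the largest k >= 1 whose denominator stays <= 11; these approach x as k grows, and every other convergent or intermediate fraction in range is farther away.
Largest k: floor((11 - q_2)/q_3) = floor((11 - 3)/7) = 1.
That gives (1*19 + 8)/(1*7 + 3) = 27/10.
Compare the errors: |x - 19/7| = |103*7 - 19*38|/(38*7) = 1/266, and |x - 27/10| = |103*10 - 27*38|/(38*10) = 4/380.
Cross-multiplying, 1*380 = 380 < 1064 = 4*266, so 1/266 is smaller: the convergent 19/7 is closer to x than 27/10.

19/7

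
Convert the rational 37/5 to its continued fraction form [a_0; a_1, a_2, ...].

[7; 2, 2]

Run the Euclidean algorithm on 37 and 5; the successive quotients are the partial quotients a_0, a_1, ... (each step inverts the fractional part left over by the previous one):
  37 = 7*5 + 2, so a_0 = 7.
  5 = 2*2 + 1, so a_1 = 2.
  2 = 2*1 + 0, so a_2 = 2.
The remainder reaches 0 after 3 divisions, so the expansion has 3 partial quotients, read off in order.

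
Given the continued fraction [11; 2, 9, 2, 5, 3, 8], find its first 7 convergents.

Using the convergent recurrence p_i = a_i*p_{i-1} + p_{i-2}, q_i = a_i*q_{i-1} + q_{i-2} with p_{-2}=0, p_{-1}=1, q_{-2}=1, q_{-1}=0:
  i=0: a_0=11, p_0 = 11*1 + 0 = 11, q_0 = 11*0 + 1 = 1.
  i=1: a_1=2, p_1 = 2*11 + 1 = 23, q_1 = 2*1 + 0 = 2.
  i=2: a_2=9, p_2 = 9*23 + 11 = 218, q_2 = 9*2 + 1 = 19.
  i=3: a_3=2, p_3 = 2*218 + 23 = 459, q_3 = 2*19 + 2 = 40.
  i=4: a_4=5, p_4 = 5*459 + 218 = 2513, q_4 = 5*40 + 19 = 219.
  i=5: a_5=3, p_5 = 3*2513 + 459 = 7998, q_5 = 3*219 + 40 = 697.
  i=6: a_6=8, p_6 = 8*7998 + 2513 = 66497, q_6 = 8*697 + 219 = 5795.

11/1, 23/2, 218/19, 459/40, 2513/219, 7998/697, 66497/5795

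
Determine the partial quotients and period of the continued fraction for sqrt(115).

[10; (1, 2, 1, 1, 1, 1, 1, 2, 1, 20)]

Write x_i = (sqrt(115) + m_i)/d_i with (m_0, d_0) = (0, 1). a_0 = floor(sqrt(115)) = 10, since 10^2 = 100 <= 115 < 121 = 11^2.
Iterate m_{i+1} = d_i*a_i - m_i, d_{i+1} = (115 - m_{i+1}^2)/d_i, a_{i+1} = floor((a_0 + m_{i+1})/d_{i+1}):
  m_1 = 1*10 - 0 = 10, d_1 = (115 - 10^2)/1 = 15/1 = 15, a_1 = floor((10 + 10)/15) = 1.
  m_2 = 15*1 - 10 = 5, d_2 = (115 - 5^2)/15 = 90/15 = 6, a_2 = floor((10 + 5)/6) = 2.
  m_3 = 6*2 - 5 = 7, d_3 = (115 - 7^2)/6 = 66/6 = 11, a_3 = floor((10 + 7)/11) = 1.
  m_4 = 11*1 - 7 = 4, d_4 = (115 - 4^2)/11 = 99/11 = 9, a_4 = floor((10 + 4)/9) = 1.
  m_5 = 9*1 - 4 = 5, d_5 = (115 - 5^2)/9 = 90/9 = 10, a_5 = floor((10 + 5)/10) = 1.
  m_6 = 10*1 - 5 = 5, d_6 = (115 - 5^2)/10 = 90/10 = 9, a_6 = floor((10 + 5)/9) = 1.
  m_7 = 9*1 - 5 = 4, d_7 = (115 - 4^2)/9 = 99/9 = 11, a_7 = floor((10 + 4)/11) = 1.
  m_8 = 11*1 - 4 = 7, d_8 = (115 - 7^2)/11 = 66/11 = 6, a_8 = floor((10 + 7)/6) = 2.
  m_9 = 6*2 - 7 = 5, d_9 = (115 - 5^2)/6 = 90/6 = 15, a_9 = floor((10 + 5)/15) = 1.
  m_10 = 15*1 - 5 = 10, d_10 = (115 - 10^2)/15 = 15/15 = 1, a_10 = floor((10 + 10)/1) = 20.
  m_11 = 1*20 - 10 = 10, d_11 = (115 - 10^2)/1 = 15/1 = 15: (m_11, d_11) = (m_1, d_1) = (10, 15), so from here the quotients repeat a_1, ..., a_10; the period length is 10.
Hence the expansion of sqrt(115) is a_0 = 10 followed by the repeating block 1, 2, 1, 1, 1, 1, 1, 2, 1, 20 (period 10).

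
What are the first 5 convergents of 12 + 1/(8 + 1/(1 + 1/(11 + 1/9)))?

12/1, 97/8, 109/9, 1296/107, 11773/972

Using the convergent recurrence p_i = a_i*p_{i-1} + p_{i-2}, q_i = a_i*q_{i-1} + q_{i-2} with p_{-2}=0, p_{-1}=1, q_{-2}=1, q_{-1}=0:
  i=0: a_0=12, p_0 = 12*1 + 0 = 12, q_0 = 12*0 + 1 = 1.
  i=1: a_1=8, p_1 = 8*12 + 1 = 97, q_1 = 8*1 + 0 = 8.
  i=2: a_2=1, p_2 = 1*97 + 12 = 109, q_2 = 1*8 + 1 = 9.
  i=3: a_3=11, p_3 = 11*109 + 97 = 1296, q_3 = 11*9 + 8 = 107.
  i=4: a_4=9, p_4 = 9*1296 + 109 = 11773, q_4 = 9*107 + 9 = 972.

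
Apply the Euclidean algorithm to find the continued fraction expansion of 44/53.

Run the Euclidean algorithm on 44 and 53; the successive quotients are the partial quotients a_0, a_1, ... (each step inverts the fractional part left over by the previous one):
  44 = 0*53 + 44, so a_0 = 0.
  53 = 1*44 + 9, so a_1 = 1.
  44 = 4*9 + 8, so a_2 = 4.
  9 = 1*8 + 1, so a_3 = 1.
  8 = 8*1 + 0, so a_4 = 8.
The remainder reaches 0 after 5 divisions, so the expansion has 5 partial quotients, read off in order.

[0; 1, 4, 1, 8]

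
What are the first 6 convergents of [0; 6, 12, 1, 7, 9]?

0/1, 1/6, 12/73, 13/79, 103/626, 940/5713

Using the convergent recurrence p_i = a_i*p_{i-1} + p_{i-2}, q_i = a_i*q_{i-1} + q_{i-2} with p_{-2}=0, p_{-1}=1, q_{-2}=1, q_{-1}=0:
  i=0: a_0=0, p_0 = 0*1 + 0 = 0, q_0 = 0*0 + 1 = 1.
  i=1: a_1=6, p_1 = 6*0 + 1 = 1, q_1 = 6*1 + 0 = 6.
  i=2: a_2=12, p_2 = 12*1 + 0 = 12, q_2 = 12*6 + 1 = 73.
  i=3: a_3=1, p_3 = 1*12 + 1 = 13, q_3 = 1*73 + 6 = 79.
  i=4: a_4=7, p_4 = 7*13 + 12 = 103, q_4 = 7*79 + 73 = 626.
  i=5: a_5=9, p_5 = 9*103 + 13 = 940, q_5 = 9*626 + 79 = 5713.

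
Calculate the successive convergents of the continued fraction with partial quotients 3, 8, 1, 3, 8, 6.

Using the convergent recurrence p_i = a_i*p_{i-1} + p_{i-2}, q_i = a_i*q_{i-1} + q_{i-2} with p_{-2}=0, p_{-1}=1, q_{-2}=1, q_{-1}=0:
  i=0: a_0=3, p_0 = 3*1 + 0 = 3, q_0 = 3*0 + 1 = 1.
  i=1: a_1=8, p_1 = 8*3 + 1 = 25, q_1 = 8*1 + 0 = 8.
  i=2: a_2=1, p_2 = 1*25 + 3 = 28, q_2 = 1*8 + 1 = 9.
  i=3: a_3=3, p_3 = 3*28 + 25 = 109, q_3 = 3*9 + 8 = 35.
  i=4: a_4=8, p_4 = 8*109 + 28 = 900, q_4 = 8*35 + 9 = 289.
  i=5: a_5=6, p_5 = 6*900 + 109 = 5509, q_5 = 6*289 + 35 = 1769.

3/1, 25/8, 28/9, 109/35, 900/289, 5509/1769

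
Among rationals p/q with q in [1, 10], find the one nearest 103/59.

7/4

Expand x = 103/59 as a continued fraction with the Euclidean algorithm:
  103 = 1*59 + 44, so a_0 = 1.
  59 = 1*44 + 15, so a_1 = 1.
  44 = 2*15 + 14, so a_2 = 2.
  15 = 1*14 + 1, so a_3 = 1.
  14 = 14*1 + 0, so a_4 = 14.
so x = [1; 1, 2, 1, 14].
Convergents (p_i = a_i*p_{i-1} + p_{i-2}, q_i = a_i*q_{i-1} + q_{i-2} with p_{-2}=0, p_{-1}=1, q_{-2}=1, q_{-1}=0), until the denominator exceeds 10:
  i=0: a_0=1, p_0 = 1*1 + 0 = 1, q_0 = 1*0 + 1 = 1.
  i=1: a_1=1, p_1 = 1*1 + 1 = 2, q_1 = 1*1 + 0 = 1.
  i=2: a_2=2, p_2 = 2*2 + 1 = 5, q_2 = 2*1 + 1 = 3.
  i=3: a_3=1, p_3 = 1*5 + 2 = 7, q_3 = 1*3 + 1 = 4.
  i=4: a_4=14, p_4 = 14*7 + 5 = 103, q_4 = 14*4 + 3 = 59.
q_4 = 59 > 10, so the last convergent with denominator <= 10 is p_3/q_3 = 7/4.
The closest fraction with denominator <= 10 is either p_3/q_3 or the intermediate fraction (k*p_3 + p_2)/(k*q_3 + q_2) with the largest k >= 1 whose denominator stays <= 10; these approach x as k grows, and every other convergent or intermediate fraction in range is farther away.
Largest k: floor((10 - q_2)/q_3) = floor((10 - 3)/4) = 1.
That gives (1*7 + 5)/(1*4 + 3) = 12/7.
Compare the errors: |x - 7/4| = |103*4 - 7*59|/(59*4) = 1/236, and |x - 12/7| = |103*7 - 12*59|/(59*7) = 13/413.
Cross-multiplying, 1*413 = 413 < 3068 = 13*236, so 1/236 is smaller: the convergent 7/4 is closer to x than 12/7.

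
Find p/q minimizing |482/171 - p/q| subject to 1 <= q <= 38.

31/11

Expand x = 482/171 as a continued fraction with the Euclidean algorithm:
  482 = 2*171 + 140, so a_0 = 2.
  171 = 1*140 + 31, so a_1 = 1.
  140 = 4*31 + 16, so a_2 = 4.
  31 = 1*16 + 15, so a_3 = 1.
  16 = 1*15 + 1, so a_4 = 1.
  15 = 15*1 + 0, so a_5 = 15.
so x = [2; 1, 4, 1, 1, 15].
Convergents (p_i = a_i*p_{i-1} + p_{i-2}, q_i = a_i*q_{i-1} + q_{i-2} with p_{-2}=0, p_{-1}=1, q_{-2}=1, q_{-1}=0), until the denominator exceeds 38:
  i=0: a_0=2, p_0 = 2*1 + 0 = 2, q_0 = 2*0 + 1 = 1.
  i=1: a_1=1, p_1 = 1*2 + 1 = 3, q_1 = 1*1 + 0 = 1.
  i=2: a_2=4, p_2 = 4*3 + 2 = 14, q_2 = 4*1 + 1 = 5.
  i=3: a_3=1, p_3 = 1*14 + 3 = 17, q_3 = 1*5 + 1 = 6.
  i=4: a_4=1, p_4 = 1*17 + 14 = 31, q_4 = 1*6 + 5 = 11.
  i=5: a_5=15, p_5 = 15*31 + 17 = 482, q_5 = 15*11 + 6 = 171.
q_5 = 171 > 38, so the last convergent with denominator <= 38 is p_4/q_4 = 31/11.
The closest fraction with denominator <= 38 is either p_4/q_4 or the intermediate fraction (k*p_4 + p_3)/(k*q_4 + q_3) with the largest k >= 1 whose denominator stays <= 38; these approach x as k grows, and every other convergent or intermediate fraction in range is farther away.
Largest k: floor((38 - q_3)/q_4) = floor((38 - 6)/11) = 2.
That gives (2*31 + 17)/(2*11 + 6) = 79/28.
Compare the errors: |x - 31/11| = |482*11 - 31*171|/(171*11) = 1/1881, and |x - 79/28| = |482*28 - 79*171|/(171*28) = 13/4788.
Cross-multiplying, 1*4788 = 4788 < 24453 = 13*1881, so 1/1881 is smaller: the convergent 31/11 is closer to x than 79/28.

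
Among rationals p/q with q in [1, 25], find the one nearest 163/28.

99/17

Expand x = 163/28 as a continued fraction with the Euclidean algorithm:
  163 = 5*28 + 23, so a_0 = 5.
  28 = 1*23 + 5, so a_1 = 1.
  23 = 4*5 + 3, so a_2 = 4.
  5 = 1*3 + 2, so a_3 = 1.
  3 = 1*2 + 1, so a_4 = 1.
  2 = 2*1 + 0, so a_5 = 2.
so x = [5; 1, 4, 1, 1, 2].
Convergents (p_i = a_i*p_{i-1} + p_{i-2}, q_i = a_i*q_{i-1} + q_{i-2} with p_{-2}=0, p_{-1}=1, q_{-2}=1, q_{-1}=0), until the denominator exceeds 25:
  i=0: a_0=5, p_0 = 5*1 + 0 = 5, q_0 = 5*0 + 1 = 1.
  i=1: a_1=1, p_1 = 1*5 + 1 = 6, q_1 = 1*1 + 0 = 1.
  i=2: a_2=4, p_2 = 4*6 + 5 = 29, q_2 = 4*1 + 1 = 5.
  i=3: a_3=1, p_3 = 1*29 + 6 = 35, q_3 = 1*5 + 1 = 6.
  i=4: a_4=1, p_4 = 1*35 + 29 = 64, q_4 = 1*6 + 5 = 11.
  i=5: a_5=2, p_5 = 2*64 + 35 = 163, q_5 = 2*11 + 6 = 28.
q_5 = 28 > 25, so the last convergent with denominator <= 25 is p_4/q_4 = 64/11.
The closest fraction with denominator <= 25 is either p_4/q_4 or the intermediate fraction (k*p_4 + p_3)/(k*q_4 + q_3) with the largest k >= 1 whose denominator stays <= 25; these approach x as k grows, and every other convergent or intermediate fraction in range is farther away.
Largest k: floor((25 - q_3)/q_4) = floor((25 - 6)/11) = 1.
That gives (1*64 + 35)/(1*11 + 6) = 99/17.
Compare the errors: |x - 64/11| = |163*11 - 64*28|/(28*11) = 1/308, and |x - 99/17| = |163*17 - 99*28|/(28*17) = 1/476.
Cross-multiplying, 1*308 = 308 < 476 = 1*476, so 1/476 is smaller: the intermediate fraction 99/17 is closer to x than 64/11.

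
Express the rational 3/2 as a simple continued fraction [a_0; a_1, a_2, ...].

Run the Euclidean algorithm on 3 and 2; the successive quotients are the partial quotients a_0, a_1, ... (each step inverts the fractional part left over by the previous one):
  3 = 1*2 + 1, so a_0 = 1.
  2 = 2*1 + 0, so a_1 = 2.
The remainder reaches 0 after 2 divisions, so the expansion has 2 partial quotients, read off in order.

[1; 2]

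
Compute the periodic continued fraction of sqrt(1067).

Write x_i = (sqrt(1067) + m_i)/d_i with (m_0, d_0) = (0, 1). a_0 = floor(sqrt(1067)) = 32, since 32^2 = 1024 <= 1067 < 1089 = 33^2.
Iterate m_{i+1} = d_i*a_i - m_i, d_{i+1} = (1067 - m_{i+1}^2)/d_i, a_{i+1} = floor((a_0 + m_{i+1})/d_{i+1}):
  m_1 = 1*32 - 0 = 32, d_1 = (1067 - 32^2)/1 = 43/1 = 43, a_1 = floor((32 + 32)/43) = 1.
  m_2 = 43*1 - 32 = 11, d_2 = (1067 - 11^2)/43 = 946/43 = 22, a_2 = floor((32 + 11)/22) = 1.
  m_3 = 22*1 - 11 = 11, d_3 = (1067 - 11^2)/22 = 946/22 = 43, a_3 = floor((32 + 11)/43) = 1.
  m_4 = 43*1 - 11 = 32, d_4 = (1067 - 32^2)/43 = 43/43 = 1, a_4 = floor((32 + 32)/1) = 64.
  m_5 = 1*64 - 32 = 32, d_5 = (1067 - 32^2)/1 = 43/1 = 43: (m_5, d_5) = (m_1, d_1) = (32, 43), so from here the quotients repeat a_1, ..., a_4; the period length is 4.
Hence the expansion of sqrt(1067) is a_0 = 32 followed by the repeating block 1, 1, 1, 64 (period 4).

[32; (1, 1, 1, 64)]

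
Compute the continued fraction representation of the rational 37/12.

Run the Euclidean algorithm on 37 and 12; the successive quotients are the partial quotients a_0, a_1, ... (each step inverts the fractional part left over by the previous one):
  37 = 3*12 + 1, so a_0 = 3.
  12 = 12*1 + 0, so a_1 = 12.
The remainder reaches 0 after 2 divisions, so the expansion has 2 partial quotients, read off in order.

[3; 12]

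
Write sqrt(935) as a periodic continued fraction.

[30; (1, 1, 2, 1, 2, 1, 1, 60)]

Write x_i = (sqrt(935) + m_i)/d_i with (m_0, d_0) = (0, 1). a_0 = floor(sqrt(935)) = 30, since 30^2 = 900 <= 935 < 961 = 31^2.
Iterate m_{i+1} = d_i*a_i - m_i, d_{i+1} = (935 - m_{i+1}^2)/d_i, a_{i+1} = floor((a_0 + m_{i+1})/d_{i+1}):
  m_1 = 1*30 - 0 = 30, d_1 = (935 - 30^2)/1 = 35/1 = 35, a_1 = floor((30 + 30)/35) = 1.
  m_2 = 35*1 - 30 = 5, d_2 = (935 - 5^2)/35 = 910/35 = 26, a_2 = floor((30 + 5)/26) = 1.
  m_3 = 26*1 - 5 = 21, d_3 = (935 - 21^2)/26 = 494/26 = 19, a_3 = floor((30 + 21)/19) = 2.
  m_4 = 19*2 - 21 = 17, d_4 = (935 - 17^2)/19 = 646/19 = 34, a_4 = floor((30 + 17)/34) = 1.
  m_5 = 34*1 - 17 = 17, d_5 = (935 - 17^2)/34 = 646/34 = 19, a_5 = floor((30 + 17)/19) = 2.
  m_6 = 19*2 - 17 = 21, d_6 = (935 - 21^2)/19 = 494/19 = 26, a_6 = floor((30 + 21)/26) = 1.
  m_7 = 26*1 - 21 = 5, d_7 = (935 - 5^2)/26 = 910/26 = 35, a_7 = floor((30 + 5)/35) = 1.
  m_8 = 35*1 - 5 = 30, d_8 = (935 - 30^2)/35 = 35/35 = 1, a_8 = floor((30 + 30)/1) = 60.
  m_9 = 1*60 - 30 = 30, d_9 = (935 - 30^2)/1 = 35/1 = 35: (m_9, d_9) = (m_1, d_1) = (30, 35), so from here the quotients repeat a_1, ..., a_8; the period length is 8.
Hence the expansion of sqrt(935) is a_0 = 30 followed by the repeating block 1, 1, 2, 1, 2, 1, 1, 60 (period 8).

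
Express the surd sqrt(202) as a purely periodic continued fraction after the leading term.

[14; (4, 1, 2, 2, 1, 4, 28)]

Write x_i = (sqrt(202) + m_i)/d_i with (m_0, d_0) = (0, 1). a_0 = floor(sqrt(202)) = 14, since 14^2 = 196 <= 202 < 225 = 15^2.
Iterate m_{i+1} = d_i*a_i - m_i, d_{i+1} = (202 - m_{i+1}^2)/d_i, a_{i+1} = floor((a_0 + m_{i+1})/d_{i+1}):
  m_1 = 1*14 - 0 = 14, d_1 = (202 - 14^2)/1 = 6/1 = 6, a_1 = floor((14 + 14)/6) = 4.
  m_2 = 6*4 - 14 = 10, d_2 = (202 - 10^2)/6 = 102/6 = 17, a_2 = floor((14 + 10)/17) = 1.
  m_3 = 17*1 - 10 = 7, d_3 = (202 - 7^2)/17 = 153/17 = 9, a_3 = floor((14 + 7)/9) = 2.
  m_4 = 9*2 - 7 = 11, d_4 = (202 - 11^2)/9 = 81/9 = 9, a_4 = floor((14 + 11)/9) = 2.
  m_5 = 9*2 - 11 = 7, d_5 = (202 - 7^2)/9 = 153/9 = 17, a_5 = floor((14 + 7)/17) = 1.
  m_6 = 17*1 - 7 = 10, d_6 = (202 - 10^2)/17 = 102/17 = 6, a_6 = floor((14 + 10)/6) = 4.
  m_7 = 6*4 - 10 = 14, d_7 = (202 - 14^2)/6 = 6/6 = 1, a_7 = floor((14 + 14)/1) = 28.
  m_8 = 1*28 - 14 = 14, d_8 = (202 - 14^2)/1 = 6/1 = 6: (m_8, d_8) = (m_1, d_1) = (14, 6), so from here the quotients repeat a_1, ..., a_7; the period length is 7.
Hence the expansion of sqrt(202) is a_0 = 14 followed by the repeating block 4, 1, 2, 2, 1, 4, 28 (period 7).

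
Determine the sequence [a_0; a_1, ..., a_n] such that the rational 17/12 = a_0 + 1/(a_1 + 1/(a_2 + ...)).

Run the Euclidean algorithm on 17 and 12; the successive quotients are the partial quotients a_0, a_1, ... (each step inverts the fractional part left over by the previous one):
  17 = 1*12 + 5, so a_0 = 1.
  12 = 2*5 + 2, so a_1 = 2.
  5 = 2*2 + 1, so a_2 = 2.
  2 = 2*1 + 0, so a_3 = 2.
The remainder reaches 0 after 4 divisions, so the expansion has 4 partial quotients, read off in order.

[1; 2, 2, 2]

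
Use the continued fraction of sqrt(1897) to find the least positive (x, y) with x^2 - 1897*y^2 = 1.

First expand sqrt(1897) as a continued fraction. With x_i = (sqrt(1897) + m_i)/d_i and (m_0, d_0) = (0, 1): a_0 = floor(sqrt(1897)) = 43, since 43^2 = 1849 <= 1897 < 1936 = 44^2.
Iterate m_{i+1} = d_i*a_i - m_i, d_{i+1} = (1897 - m_{i+1}^2)/d_i, a_{i+1} = floor((a_0 + m_{i+1})/d_{i+1}):
  m_1 = 1*43 - 0 = 43, d_1 = (1897 - 43^2)/1 = 48/1 = 48, a_1 = floor((43 + 43)/48) = 1.
  m_2 = 48*1 - 43 = 5, d_2 = (1897 - 5^2)/48 = 1872/48 = 39, a_2 = floor((43 + 5)/39) = 1.
  m_3 = 39*1 - 5 = 34, d_3 = (1897 - 34^2)/39 = 741/39 = 19, a_3 = floor((43 + 34)/19) = 4.
  m_4 = 19*4 - 34 = 42, d_4 = (1897 - 42^2)/19 = 133/19 = 7, a_4 = floor((43 + 42)/7) = 12.
  m_5 = 7*12 - 42 = 42, d_5 = (1897 - 42^2)/7 = 133/7 = 19, a_5 = floor((43 + 42)/19) = 4.
  m_6 = 19*4 - 42 = 34, d_6 = (1897 - 34^2)/19 = 741/19 = 39, a_6 = floor((43 + 34)/39) = 1.
  m_7 = 39*1 - 34 = 5, d_7 = (1897 - 5^2)/39 = 1872/39 = 48, a_7 = floor((43 + 5)/48) = 1.
  m_8 = 48*1 - 5 = 43, d_8 = (1897 - 43^2)/48 = 48/48 = 1, a_8 = floor((43 + 43)/1) = 86.
  m_9 = 1*86 - 43 = 43, d_9 = (1897 - 43^2)/1 = 48/1 = 48: (m_9, d_9) = (m_1, d_1) = (43, 48), so from here the quotients repeat a_1, ..., a_8; the period length is 8.
So sqrt(1897) = [43; (1, 1, 4, 12, 4, 1, 1, 86)] with period length k = 8.
k is even, so the fundamental solution of x^2 - 1897y^2 = 1 is (p_{k-1}, q_{k-1}) = (p_7, q_7); compute convergents through index 7.
Convergents (p_i = a_i*p_{i-1} + p_{i-2}, q_i = a_i*q_{i-1} + q_{i-2} with p_{-2}=0, p_{-1}=1, q_{-2}=1, q_{-1}=0):
  i=0: a_0=43, p_0 = 43*1 + 0 = 43, q_0 = 43*0 + 1 = 1.
  i=1: a_1=1, p_1 = 1*43 + 1 = 44, q_1 = 1*1 + 0 = 1.
  i=2: a_2=1, p_2 = 1*44 + 43 = 87, q_2 = 1*1 + 1 = 2.
  i=3: a_3=4, p_3 = 4*87 + 44 = 392, q_3 = 4*2 + 1 = 9.
  i=4: a_4=12, p_4 = 12*392 + 87 = 4791, q_4 = 12*9 + 2 = 110.
  i=5: a_5=4, p_5 = 4*4791 + 392 = 19556, q_5 = 4*110 + 9 = 449.
  i=6: a_6=1, p_6 = 1*19556 + 4791 = 24347, q_6 = 1*449 + 110 = 559.
  i=7: a_7=1, p_7 = 1*24347 + 19556 = 43903, q_7 = 1*559 + 449 = 1008.
Check: 43903^2 - 1897*1008^2 = 1927473409 - 1927473408 = 1, so (x, y) = (43903, 1008) solves the equation, and by the theorem it is the least positive solution.

(x, y) = (43903, 1008)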